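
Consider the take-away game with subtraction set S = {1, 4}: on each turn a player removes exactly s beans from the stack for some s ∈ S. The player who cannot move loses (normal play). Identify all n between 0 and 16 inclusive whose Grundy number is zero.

0, 2, 5, 7, 10, 12, 15

n :  0  1  2  3  4  5  6  7  8  9 10 11 12 13 14 15 16
G :  0  1  0  1  2  0  1  0  1  2  0  1  0  1  2  0  1
P-positions are exactly the n with G(n) = 0.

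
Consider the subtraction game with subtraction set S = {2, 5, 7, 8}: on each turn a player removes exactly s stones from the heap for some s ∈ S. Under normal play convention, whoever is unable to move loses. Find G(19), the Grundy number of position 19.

G(0) = 0
G(1) = mex{} = 0
G(2) = mex{0} = 1
G(3) = mex{0} = 1
G(4) = mex{1} = 0
G(5) = mex{1,0} = 2
G(6) = mex{0,0} = 1
G(7) = mex{2,1,0} = 3
G(8) = mex{1,1,0,0} = 2
G(9) = mex{3,0,1,0} = 2
G(10) = mex{2,2,1,1} = 0
G(11) = mex{2,1,0,1} = 3
G(12) = mex{0,3,2,0} = 1
G(13) = mex{3,2,1,2} = 0
G(14) = mex{1,2,3,1} = 0
G(15) = mex{0,0,2,3} = 1
G(16) = mex{0,3,2,2} = 1
G(17) = mex{1,1,0,2} = 3
G(18) = mex{1,0,3,0} = 2
G(19) = mex{3,0,1,3} = 2

2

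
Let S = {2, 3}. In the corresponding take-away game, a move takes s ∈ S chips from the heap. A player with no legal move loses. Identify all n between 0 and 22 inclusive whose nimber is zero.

0, 1, 5, 6, 10, 11, 15, 16, 20, 21

n :  0  1  2  3  4  5  6  7  8  9 10 11 12 13 14 15 16 17 18 19 20 21 22
G :  0  0  1  1  2  0  0  1  1  2  0  0  1  1  2  0  0  1  1  2  0  0  1
P-positions are exactly the n with G(n) = 0.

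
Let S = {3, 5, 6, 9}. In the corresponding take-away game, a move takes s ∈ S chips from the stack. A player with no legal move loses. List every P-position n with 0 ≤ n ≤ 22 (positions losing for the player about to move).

n :  0  1  2  3  4  5  6  7  8  9 10 11 12 13 14 15 16 17 18 19 20 21 22
G :  0  0  0  1  1  1  2  2  2  3  3  3  0  0  0  1  1  1  2  2  2  3  3
P-positions are exactly the n with G(n) = 0.

0, 1, 2, 12, 13, 14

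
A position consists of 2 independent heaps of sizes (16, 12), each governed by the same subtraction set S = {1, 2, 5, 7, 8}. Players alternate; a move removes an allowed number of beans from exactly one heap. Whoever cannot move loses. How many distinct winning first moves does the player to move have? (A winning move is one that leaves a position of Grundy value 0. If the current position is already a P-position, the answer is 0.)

All heaps use S = {1, 2, 5, 7, 8}:
G(0) = 0
G(1) = mex{0} = 1
G(2) = mex{1,0} = 2
G(3) = mex{2,1} = 0
G(4) = mex{0,2} = 1
G(5) = mex{1,0,0} = 2
G(6) = mex{2,1,1} = 0
G(7) = mex{0,2,2,0} = 1
G(8) = mex{1,0,0,1,0} = 2
G(9) = mex{2,1,1,2,1} = 0
G(10) = mex{0,2,2,0,2} = 1
G(11) = mex{1,0,0,1,0} = 2
G(12) = mex{2,1,1,2,1} = 0
G(13) = mex{0,2,2,0,2} = 1
G(14) = mex{1,0,0,1,0} = 2
G(15) = mex{2,1,1,2,1} = 0
G(16) = mex{0,2,2,0,2} = 1
Heap A: G(16) = 1.
Heap B: G(12) = 0.
Combined Grundy value = 1 ⊕ 0 = 1.
A winning move leaves total XOR = 0, i.e. changes one component's Grundy value g to g ⊕ X where X is the current total.
Heap A: need g' = 1⊕1 = 0. Options: 16−1→G=0, 16−2→G=2, 16−5→G=2, 16−7→G=0, 16−8→G=2. Hits: 2.
Heap B: need g' = 0⊕1 = 1. Options: 12−1→G=2, 12−2→G=1, 12−5→G=1, 12−7→G=2, 12−8→G=1. Hits: 3.

5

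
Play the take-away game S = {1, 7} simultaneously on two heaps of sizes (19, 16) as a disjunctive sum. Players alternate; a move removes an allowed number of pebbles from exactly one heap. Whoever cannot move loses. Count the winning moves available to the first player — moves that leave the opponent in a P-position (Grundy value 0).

4

All heaps use S = {1, 7}:
G(0) = 0
G(1) = mex{0} = 1
G(2) = mex{1} = 0
G(3) = mex{0} = 1
G(4) = mex{1} = 0
G(5) = mex{0} = 1
G(6) = mex{1} = 0
G(7) = mex{0,0} = 1
G(8) = mex{1,1} = 0
G(9) = mex{0,0} = 1
G(10) = mex{1,1} = 0
G(11) = mex{0,0} = 1
G(12) = mex{1,1} = 0
G(13) = mex{0,0} = 1
G(14) = mex{1,1} = 0
G(15) = mex{0,0} = 1
G(16) = mex{1,1} = 0
G(17) = mex{0,0} = 1
G(18) = mex{1,1} = 0
G(19) = mex{0,0} = 1
Heap A: G(19) = 1.
Heap B: G(16) = 0.
Combined Grundy value = 1 ⊕ 0 = 1.
A winning move leaves total XOR = 0, i.e. changes one component's Grundy value g to g ⊕ X where X is the current total.
Heap A: need g' = 1⊕1 = 0. Options: 19−1→G=0, 19−7→G=0. Hits: 2.
Heap B: need g' = 0⊕1 = 1. Options: 16−1→G=1, 16−7→G=1. Hits: 2.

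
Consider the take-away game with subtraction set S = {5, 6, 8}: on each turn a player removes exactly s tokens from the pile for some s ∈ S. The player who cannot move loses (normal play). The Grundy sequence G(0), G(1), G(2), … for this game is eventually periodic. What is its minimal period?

n :  0  1  2  3  4  5  6  7  8  9 10 11 12 13 14 15 16 17 18 19 20 21 22 23 24 25 26 27
G :  0  0  0  0  0  1  1  1  1  1  2  2  2  0  0  0  0  0  1  1  1  1  1  2  2  2  0  0
G(n+13) = G(n) holds for n = 0,…,7 (a full window of length max(S) = 8), so the sequence is purely periodic with period 13.

13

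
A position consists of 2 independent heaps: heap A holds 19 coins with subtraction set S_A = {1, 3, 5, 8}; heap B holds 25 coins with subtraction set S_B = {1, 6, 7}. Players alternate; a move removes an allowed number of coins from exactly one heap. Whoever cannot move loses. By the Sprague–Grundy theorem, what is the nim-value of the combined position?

Heap A, S = {1, 3, 5, 8}:
G(0) = 0
G(1) = mex{0} = 1
G(2) = mex{1} = 0
G(3) = mex{0,0} = 1
G(4) = mex{1,1} = 0
G(5) = mex{0,0,0} = 1
G(6) = mex{1,1,1} = 0
G(7) = mex{0,0,0} = 1
G(8) = mex{1,1,1,0} = 2
G(9) = mex{2,0,0,1} = 3
G(10) = mex{3,1,1,0} = 2
G(11) = mex{2,2,0,1} = 3
G(12) = mex{3,3,1,0} = 2
G(13) = mex{2,2,2,1} = 0
G(14) = mex{0,3,3,0} = 1
G(15) = mex{1,2,2,1} = 0
G(16) = mex{0,0,3,2} = 1
G(17) = mex{1,1,2,3} = 0
G(18) = mex{0,0,0,2} = 1
G(19) = mex{1,1,1,3} = 0
G_A(19) = 0.
Heap B, S = {1, 6, 7}:
G(0) = 0
G(1) = mex{0} = 1
G(2) = mex{1} = 0
G(3) = mex{0} = 1
G(4) = mex{1} = 0
G(5) = mex{0} = 1
G(6) = mex{1,0} = 2
G(7) = mex{2,1,0} = 3
G(8) = mex{3,0,1} = 2
G(9) = mex{2,1,0} = 3
G(10) = mex{3,0,1} = 2
G(11) = mex{2,1,0} = 3
G(12) = mex{3,2,1} = 0
G(13) = mex{0,3,2} = 1
G(14) = mex{1,2,3} = 0
G(15) = mex{0,3,2} = 1
G(16) = mex{1,2,3} = 0
G(17) = mex{0,3,2} = 1
G(18) = mex{1,0,3} = 2
G(19) = mex{2,1,0} = 3
G(20) = mex{3,0,1} = 2
G(21) = mex{2,1,0} = 3
G(22) = mex{3,0,1} = 2
G(23) = mex{2,1,0} = 3
G(24) = mex{3,2,1} = 0
G(25) = mex{0,3,2} = 1
G_B(25) = 1.
Combined Grundy value = 0 ⊕ 1 = 1.

1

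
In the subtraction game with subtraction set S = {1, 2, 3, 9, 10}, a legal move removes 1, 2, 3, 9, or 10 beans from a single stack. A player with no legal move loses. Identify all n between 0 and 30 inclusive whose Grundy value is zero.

0, 4, 8, 12, 16, 20, 24, 28

G(0) = 0
G(1) = mex{0} = 1
G(2) = mex{1,0} = 2
G(3) = mex{2,1,0} = 3
G(4) = mex{3,2,1} = 0
G(5) = mex{0,3,2} = 1
G(6) = mex{1,0,3} = 2
G(7) = mex{2,1,0} = 3
G(8) = mex{3,2,1} = 0
G(9) = mex{0,3,2,0} = 1
G(10) = mex{1,0,3,1,0} = 2
G(11) = mex{2,1,0,2,1} = 3
G(12) = mex{3,2,1,3,2} = 0
G(13) = mex{0,3,2,0,3} = 1
G(14) = mex{1,0,3,1,0} = 2
G(15) = mex{2,1,0,2,1} = 3
G(16) = mex{3,2,1,3,2} = 0
G(17) = mex{0,3,2,0,3} = 1
G(18) = mex{1,0,3,1,0} = 2
G(19) = mex{2,1,0,2,1} = 3
G(20) = mex{3,2,1,3,2} = 0
G(21) = mex{0,3,2,0,3} = 1
G(22) = mex{1,0,3,1,0} = 2
G(23) = mex{2,1,0,2,1} = 3
G(24) = mex{3,2,1,3,2} = 0
G(25) = mex{0,3,2,0,3} = 1
G(26) = mex{1,0,3,1,0} = 2
G(27) = mex{2,1,0,2,1} = 3
G(28) = mex{3,2,1,3,2} = 0
G(29) = mex{0,3,2,0,3} = 1
G(30) = mex{1,0,3,1,0} = 2
P-positions are exactly the n with G(n) = 0.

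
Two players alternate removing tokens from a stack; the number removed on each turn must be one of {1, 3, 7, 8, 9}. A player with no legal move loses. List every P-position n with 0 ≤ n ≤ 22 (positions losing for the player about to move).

0, 2, 4, 6, 16, 18, 20, 22

n :  0  1  2  3  4  5  6  7  8  9 10 11 12 13 14 15 16 17 18 19 20 21 22
G :  0  1  0  1  0  1  0  1  2  3  2  3  2  3  2  3  0  1  0  1  0  1  0
P-positions are exactly the n with G(n) = 0.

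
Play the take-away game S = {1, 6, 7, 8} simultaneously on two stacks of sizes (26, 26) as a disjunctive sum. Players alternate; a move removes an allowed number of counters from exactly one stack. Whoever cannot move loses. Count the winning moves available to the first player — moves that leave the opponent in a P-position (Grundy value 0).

0

All stacks use S = {1, 6, 7, 8}:
G(0) = 0
G(1) = mex{0} = 1
G(2) = mex{1} = 0
G(3) = mex{0} = 1
G(4) = mex{1} = 0
G(5) = mex{0} = 1
G(6) = mex{1,0} = 2
G(7) = mex{2,1,0} = 3
G(8) = mex{3,0,1,0} = 2
G(9) = mex{2,1,0,1} = 3
G(10) = mex{3,0,1,0} = 2
G(11) = mex{2,1,0,1} = 3
G(12) = mex{3,2,1,0} = 4
G(13) = mex{4,3,2,1} = 0
G(14) = mex{0,2,3,2} = 1
G(15) = mex{1,3,2,3} = 0
G(16) = mex{0,2,3,2} = 1
G(17) = mex{1,3,2,3} = 0
G(18) = mex{0,4,3,2} = 1
G(19) = mex{1,0,4,3} = 2
G(20) = mex{2,1,0,4} = 3
G(21) = mex{3,0,1,0} = 2
G(22) = mex{2,1,0,1} = 3
G(23) = mex{3,0,1,0} = 2
G(24) = mex{2,1,0,1} = 3
G(25) = mex{3,2,1,0} = 4
G(26) = mex{4,3,2,1} = 0
Stack A: G(26) = 0.
Stack B: G(26) = 0.
Combined Grundy value = 0 ⊕ 0 = 0.
A winning move leaves total XOR = 0, i.e. changes one component's Grundy value g to g ⊕ X where X is the current total.
Stack A: target g' = 0⊕0 = 0, but every legal move changes the Grundy value (mex property), so 0 moves.
Stack B: target g' = 0⊕0 = 0, but every legal move changes the Grundy value (mex property), so 0 moves.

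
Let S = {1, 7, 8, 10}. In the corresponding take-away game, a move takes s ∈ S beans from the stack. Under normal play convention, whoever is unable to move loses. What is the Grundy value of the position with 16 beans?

G(0) = 0
G(1) = mex{0} = 1
G(2) = mex{1} = 0
G(3) = mex{0} = 1
G(4) = mex{1} = 0
G(5) = mex{0} = 1
G(6) = mex{1} = 0
G(7) = mex{0,0} = 1
G(8) = mex{1,1,0} = 2
G(9) = mex{2,0,1} = 3
G(10) = mex{3,1,0,0} = 2
G(11) = mex{2,0,1,1} = 3
G(12) = mex{3,1,0,0} = 2
G(13) = mex{2,0,1,1} = 3
G(14) = mex{3,1,0,0} = 2
G(15) = mex{2,2,1,1} = 0
G(16) = mex{0,3,2,0} = 1

1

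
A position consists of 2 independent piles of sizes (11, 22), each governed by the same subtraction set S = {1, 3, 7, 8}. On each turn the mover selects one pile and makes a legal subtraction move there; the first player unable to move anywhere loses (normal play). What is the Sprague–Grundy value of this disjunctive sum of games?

2

All piles use S = {1, 3, 7, 8}:
n :  0  1  2  3  4  5  6  7  8  9 10 11 12 13 14 15 16 17 18 19 20 21 22
G :  0  1  0  1  0  1  0  1  2  3  2  3  2  3  2  0  1  0  1  0  1  0  1
Pile A: G(11) = 3.
Pile B: G(22) = 1.
Combined Grundy value = 3 ⊕ 1 = 2.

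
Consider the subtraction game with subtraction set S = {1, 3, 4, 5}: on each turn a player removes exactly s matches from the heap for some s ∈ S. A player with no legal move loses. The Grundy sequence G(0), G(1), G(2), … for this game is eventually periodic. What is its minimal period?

8

n :  0  1  2  3  4  5  6  7  8  9 10 11 12 13 14 15 16 17
G :  0  1  0  1  2  3  2  3  0  1  0  1  2  3  2  3  0  1
G(n+8) = G(n) holds for n = 0,…,4 (a full window of length max(S) = 5), so the sequence is purely periodic with period 8.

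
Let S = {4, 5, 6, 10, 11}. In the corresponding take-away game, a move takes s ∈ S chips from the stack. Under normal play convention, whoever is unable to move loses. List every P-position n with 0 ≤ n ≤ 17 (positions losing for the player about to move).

n :  0  1  2  3  4  5  6  7  8  9 10 11 12 13 14 15 16 17
G :  0  0  0  0  1  1  1  1  2  2  2  2  3  3  3  0  0  0
P-positions are exactly the n with G(n) = 0.

0, 1, 2, 3, 15, 16, 17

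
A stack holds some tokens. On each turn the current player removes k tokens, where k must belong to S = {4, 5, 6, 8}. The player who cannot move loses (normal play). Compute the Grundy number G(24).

n :  0  1  2  3  4  5  6  7  8  9 10 11 12 13 14 15 16 17 18 19 20 21 22 23 24
G :  0  0  0  0  1  1  1  1  2  2  2  2  0  0  0  0  1  1  1  1  2  2  2  2  0

0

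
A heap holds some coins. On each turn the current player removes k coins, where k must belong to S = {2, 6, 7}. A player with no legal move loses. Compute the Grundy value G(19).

1

G(0) = 0
G(1) = mex{} = 0
G(2) = mex{0} = 1
G(3) = mex{0} = 1
G(4) = mex{1} = 0
G(5) = mex{1} = 0
G(6) = mex{0,0} = 1
G(7) = mex{0,0,0} = 1
G(8) = mex{1,1,0} = 2
G(9) = mex{1,1,1} = 0
G(10) = mex{2,0,1} = 3
G(11) = mex{0,0,0} = 1
G(12) = mex{3,1,0} = 2
G(13) = mex{1,1,1} = 0
G(14) = mex{2,2,1} = 0
G(15) = mex{0,0,2} = 1
G(16) = mex{0,3,0} = 1
G(17) = mex{1,1,3} = 0
G(18) = mex{1,2,1} = 0
G(19) = mex{0,0,2} = 1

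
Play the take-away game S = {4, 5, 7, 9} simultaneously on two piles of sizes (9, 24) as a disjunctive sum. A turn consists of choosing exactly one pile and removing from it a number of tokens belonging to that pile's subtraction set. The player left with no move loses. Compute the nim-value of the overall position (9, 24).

0

All piles use S = {4, 5, 7, 9}:
n :  0  1  2  3  4  5  6  7  8  9 10 11 12 13 14 15 16 17 18 19 20 21 22 23 24
G :  0  0  0  0  1  1  1  1  2  2  2  2  3  0  0  0  0  1  1  1  1  2  2  2  2
Pile A: G(9) = 2.
Pile B: G(24) = 2.
Combined Grundy value = 2 ⊕ 2 = 0.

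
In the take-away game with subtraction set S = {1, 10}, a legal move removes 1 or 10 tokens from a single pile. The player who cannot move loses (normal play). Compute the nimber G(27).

1

n :  0  1  2  3  4  5  6  7  8  9 10 11 12 13 14 15 16 17 18 19 20 21 22 23 24 25 26 27
G :  0  1  0  1  0  1  0  1  0  1  2  0  1  0  1  0  1  0  1  0  1  2  0  1  0  1  0  1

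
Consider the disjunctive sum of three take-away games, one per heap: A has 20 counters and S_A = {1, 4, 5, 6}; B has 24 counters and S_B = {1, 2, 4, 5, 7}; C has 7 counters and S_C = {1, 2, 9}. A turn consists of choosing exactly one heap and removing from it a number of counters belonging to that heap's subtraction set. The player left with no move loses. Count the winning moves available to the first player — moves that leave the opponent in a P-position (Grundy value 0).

4

Heap A, S = {1, 4, 5, 6}:
G(0) = 0
G(1) = mex{0} = 1
G(2) = mex{1} = 0
G(3) = mex{0} = 1
G(4) = mex{1,0} = 2
G(5) = mex{2,1,0} = 3
G(6) = mex{3,0,1,0} = 2
G(7) = mex{2,1,0,1} = 3
G(8) = mex{3,2,1,0} = 4
G(9) = mex{4,3,2,1} = 0
G(10) = mex{0,2,3,2} = 1
G(11) = mex{1,3,2,3} = 0
G(12) = mex{0,4,3,2} = 1
G(13) = mex{1,0,4,3} = 2
G(14) = mex{2,1,0,4} = 3
G(15) = mex{3,0,1,0} = 2
G(16) = mex{2,1,0,1} = 3
G(17) = mex{3,2,1,0} = 4
G(18) = mex{4,3,2,1} = 0
G(19) = mex{0,2,3,2} = 1
G(20) = mex{1,3,2,3} = 0
G_A(20) = 0.
Heap B, S = {1, 2, 4, 5, 7}:
n :  0  1  2  3  4  5  6  7  8  9 10 11 12 13 14 15 16 17 18 19 20 21 22 23 24
G :  0  1  2  0  1  2  0  1  2  0  1  2  0  1  2  0  1  2  0  1  2  0  1  2  0
G_B(24) = 0.
Heap C, S = {1, 2, 9}:
G(0) = 0
G(1) = mex{0} = 1
G(2) = mex{1,0} = 2
G(3) = mex{2,1} = 0
G(4) = mex{0,2} = 1
G(5) = mex{1,0} = 2
G(6) = mex{2,1} = 0
G(7) = mex{0,2} = 1
G_C(7) = 1.
Combined Grundy value = 0 ⊕ 0 ⊕ 1 = 1.
A winning move leaves total XOR = 0, i.e. changes one component's Grundy value g to g ⊕ X where X is the current total.
Heap A: need g' = 0⊕1 = 1. Options: 20−1→G=1, 20−4→G=3, 20−5→G=2, 20−6→G=3. Hits: 1.
Heap B: need g' = 0⊕1 = 1. Options: 24−1→G=2, 24−2→G=1, 24−4→G=2, 24−5→G=1, 24−7→G=2. Hits: 2.
Heap C: need g' = 1⊕1 = 0. Options: 7−1→G=0, 7−2→G=2. Hits: 1.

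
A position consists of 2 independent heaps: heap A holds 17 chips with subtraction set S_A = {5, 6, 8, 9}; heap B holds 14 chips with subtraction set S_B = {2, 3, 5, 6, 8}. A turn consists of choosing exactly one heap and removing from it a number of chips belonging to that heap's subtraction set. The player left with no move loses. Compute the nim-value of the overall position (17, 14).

Heap A, S = {5, 6, 8, 9}:
n :  0  1  2  3  4  5  6  7  8  9 10 11 12 13 14 15 16 17
G :  0  0  0  0  0  1  1  1  1  1  2  2  2  2  0  0  0  0
G_A(17) = 0.
Heap B, S = {2, 3, 5, 6, 8}:
G(0) = 0
G(1) = mex{} = 0
G(2) = mex{0} = 1
G(3) = mex{0,0} = 1
G(4) = mex{1,0} = 2
G(5) = mex{1,1,0} = 2
G(6) = mex{2,1,0,0} = 3
G(7) = mex{2,2,1,0} = 3
G(8) = mex{3,2,1,1,0} = 4
G(9) = mex{3,3,2,1,0} = 4
G(10) = mex{4,3,2,2,1} = 0
G(11) = mex{4,4,3,2,1} = 0
G(12) = mex{0,4,3,3,2} = 1
G(13) = mex{0,0,4,3,2} = 1
G(14) = mex{1,0,4,4,3} = 2
G_B(14) = 2.
Combined Grundy value = 0 ⊕ 2 = 2.

2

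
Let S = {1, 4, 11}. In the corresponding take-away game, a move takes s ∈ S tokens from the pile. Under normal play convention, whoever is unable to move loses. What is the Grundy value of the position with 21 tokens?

1

n :  0  1  2  3  4  5  6  7  8  9 10 11 12 13 14 15 16 17 18 19 20 21
G :  0  1  0  1  2  0  1  0  1  2  0  1  0  1  2  0  1  0  1  2  0  1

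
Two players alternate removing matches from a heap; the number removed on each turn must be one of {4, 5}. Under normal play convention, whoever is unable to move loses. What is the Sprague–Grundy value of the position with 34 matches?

G(0) = 0
G(1) = mex{} = 0
G(2) = mex{} = 0
G(3) = mex{} = 0
G(4) = mex{0} = 1
G(5) = mex{0,0} = 1
G(6) = mex{0,0} = 1
G(7) = mex{0,0} = 1
G(8) = mex{1,0} = 2
G(9) = mex{1,1} = 0
G(10) = mex{1,1} = 0
G(11) = mex{1,1} = 0
G(12) = mex{2,1} = 0
G(13) = mex{0,2} = 1
G(14) = mex{0,0} = 1
G(15) = mex{0,0} = 1
G(16) = mex{0,0} = 1
G(17) = mex{1,0} = 2
G(18) = mex{1,1} = 0
G(19) = mex{1,1} = 0
G(20) = mex{1,1} = 0
G(21) = mex{2,1} = 0
G(22) = mex{0,2} = 1
G(23) = mex{0,0} = 1
G(24) = mex{0,0} = 1
G(25) = mex{0,0} = 1
G(26) = mex{1,0} = 2
G(27) = mex{1,1} = 0
G(28) = mex{1,1} = 0
G(29) = mex{1,1} = 0
G(30) = mex{2,1} = 0
G(31) = mex{0,2} = 1
G(32) = mex{0,0} = 1
G(33) = mex{0,0} = 1
G(34) = mex{0,0} = 1

1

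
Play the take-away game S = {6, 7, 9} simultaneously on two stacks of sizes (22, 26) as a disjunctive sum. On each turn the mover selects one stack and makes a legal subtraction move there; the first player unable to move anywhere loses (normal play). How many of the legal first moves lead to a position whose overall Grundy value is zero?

All stacks use S = {6, 7, 9}:
G(0) = 0
G(1) = mex{} = 0
G(2) = mex{} = 0
G(3) = mex{} = 0
G(4) = mex{} = 0
G(5) = mex{} = 0
G(6) = mex{0} = 1
G(7) = mex{0,0} = 1
G(8) = mex{0,0} = 1
G(9) = mex{0,0,0} = 1
G(10) = mex{0,0,0} = 1
G(11) = mex{0,0,0} = 1
G(12) = mex{1,0,0} = 2
G(13) = mex{1,1,0} = 2
G(14) = mex{1,1,0} = 2
G(15) = mex{1,1,1} = 0
G(16) = mex{1,1,1} = 0
G(17) = mex{1,1,1} = 0
G(18) = mex{2,1,1} = 0
G(19) = mex{2,2,1} = 0
G(20) = mex{2,2,1} = 0
G(21) = mex{0,2,2} = 1
G(22) = mex{0,0,2} = 1
G(23) = mex{0,0,2} = 1
G(24) = mex{0,0,0} = 1
G(25) = mex{0,0,0} = 1
G(26) = mex{0,0,0} = 1
Stack A: G(22) = 1.
Stack B: G(26) = 1.
Combined Grundy value = 1 ⊕ 1 = 0.
A winning move leaves total XOR = 0, i.e. changes one component's Grundy value g to g ⊕ X where X is the current total.
Stack A: target g' = 1⊕0 = 1, but every legal move changes the Grundy value (mex property), so 0 moves.
Stack B: target g' = 1⊕0 = 1, but every legal move changes the Grundy value (mex property), so 0 moves.

0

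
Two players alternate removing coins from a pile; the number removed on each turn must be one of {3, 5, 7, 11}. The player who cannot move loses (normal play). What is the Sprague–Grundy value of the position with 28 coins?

0

n :  0  1  2  3  4  5  6  7  8  9 10 11 12 13 14 15 16 17 18 19 20 21 22 23 24 25 26 27 28
G :  0  0  0  1  1  1  2  2  2  3  0  3  4  1  0  3  0  1  0  1  0  1  0  1  0  1  0  1  0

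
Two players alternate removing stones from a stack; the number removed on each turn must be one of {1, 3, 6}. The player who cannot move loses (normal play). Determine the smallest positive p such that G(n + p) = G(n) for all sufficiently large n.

n :  0  1  2  3  4  5  6  7  8  9 10 11 12 13 14 15 16 17 18 19
G :  0  1  0  1  0  1  2  3  2  0  1  0  1  0  1  2  3  2  0  1
G(n+9) = G(n) holds for n = 0,…,5 (a full window of length max(S) = 6), so the sequence is purely periodic with period 9.

9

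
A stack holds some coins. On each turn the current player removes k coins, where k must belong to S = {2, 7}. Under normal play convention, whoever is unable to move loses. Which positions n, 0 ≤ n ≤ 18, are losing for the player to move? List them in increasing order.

0, 1, 4, 5, 9, 10, 13, 14, 18

G(0) = 0
G(1) = mex{} = 0
G(2) = mex{0} = 1
G(3) = mex{0} = 1
G(4) = mex{1} = 0
G(5) = mex{1} = 0
G(6) = mex{0} = 1
G(7) = mex{0,0} = 1
G(8) = mex{1,0} = 2
G(9) = mex{1,1} = 0
G(10) = mex{2,1} = 0
G(11) = mex{0,0} = 1
G(12) = mex{0,0} = 1
G(13) = mex{1,1} = 0
G(14) = mex{1,1} = 0
G(15) = mex{0,2} = 1
G(16) = mex{0,0} = 1
G(17) = mex{1,0} = 2
G(18) = mex{1,1} = 0
P-positions are exactly the n with G(n) = 0.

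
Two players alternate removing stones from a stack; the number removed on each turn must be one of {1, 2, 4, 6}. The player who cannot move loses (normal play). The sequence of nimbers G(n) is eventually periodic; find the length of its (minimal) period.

G(0) = 0
G(1) = mex{0} = 1
G(2) = mex{1,0} = 2
G(3) = mex{2,1} = 0
G(4) = mex{0,2,0} = 1
G(5) = mex{1,0,1} = 2
G(6) = mex{2,1,2,0} = 3
G(7) = mex{3,2,0,1} = 4
G(8) = mex{4,3,1,2} = 0
G(9) = mex{0,4,2,0} = 1
G(10) = mex{1,0,3,1} = 2
G(11) = mex{2,1,4,2} = 0
G(12) = mex{0,2,0,3} = 1
G(13) = mex{1,0,1,4} = 2
G(14) = mex{2,1,2,0} = 3
G(15) = mex{3,2,0,1} = 4
G(16) = mex{4,3,1,2} = 0
G(17) = mex{0,4,2,0} = 1
G(n+8) = G(n) holds for n = 0,…,5 (a full window of length max(S) = 6), so the sequence is purely periodic with period 8.

8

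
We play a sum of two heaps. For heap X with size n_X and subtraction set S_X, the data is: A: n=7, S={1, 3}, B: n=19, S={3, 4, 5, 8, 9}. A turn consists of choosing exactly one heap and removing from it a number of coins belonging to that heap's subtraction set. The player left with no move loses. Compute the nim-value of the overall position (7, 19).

Heap A, S = {1, 3}:
G(0) = 0
G(1) = mex{0} = 1
G(2) = mex{1} = 0
G(3) = mex{0,0} = 1
G(4) = mex{1,1} = 0
G(5) = mex{0,0} = 1
G(6) = mex{1,1} = 0
G(7) = mex{0,0} = 1
G_A(7) = 1.
Heap B, S = {3, 4, 5, 8, 9}:
G(0) = 0
G(1) = mex{} = 0
G(2) = mex{} = 0
G(3) = mex{0} = 1
G(4) = mex{0,0} = 1
G(5) = mex{0,0,0} = 1
G(6) = mex{1,0,0} = 2
G(7) = mex{1,1,0} = 2
G(8) = mex{1,1,1,0} = 2
G(9) = mex{2,1,1,0,0} = 3
G(10) = mex{2,2,1,0,0} = 3
G(11) = mex{2,2,2,1,0} = 3
G(12) = mex{3,2,2,1,1} = 0
G(13) = mex{3,3,2,1,1} = 0
G(14) = mex{3,3,3,2,1} = 0
G(15) = mex{0,3,3,2,2} = 1
G(16) = mex{0,0,3,2,2} = 1
G(17) = mex{0,0,0,3,2} = 1
G(18) = mex{1,0,0,3,3} = 2
G(19) = mex{1,1,0,3,3} = 2
G_B(19) = 2.
Combined Grundy value = 1 ⊕ 2 = 3.

3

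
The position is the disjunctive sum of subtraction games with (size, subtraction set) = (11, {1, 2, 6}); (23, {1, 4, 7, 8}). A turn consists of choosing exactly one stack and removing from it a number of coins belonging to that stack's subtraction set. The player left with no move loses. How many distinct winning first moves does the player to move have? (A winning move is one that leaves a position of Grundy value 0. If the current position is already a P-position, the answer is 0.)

3

Stack A, S = {1, 2, 6}:
n :  0  1  2  3  4  5  6  7  8  9 10 11
G :  0  1  2  0  1  2  3  0  1  2  0  1
G_A(11) = 1.
Stack B, S = {1, 4, 7, 8}:
n :  0  1  2  3  4  5  6  7  8  9 10 11 12 13 14 15 16 17 18 19 20 21 22 23
G :  0  1  0  1  2  0  1  2  3  2  3  0  1  3  0  1  0  1  2  3  2  4  3  2
G_B(23) = 2.
Combined Grundy value = 1 ⊕ 2 = 3.
A winning move leaves total XOR = 0, i.e. changes one component's Grundy value g to g ⊕ X where X is the current total.
Stack A: need g' = 1⊕3 = 2. Options: 11−1→G=0, 11−2→G=2, 11−6→G=2. Hits: 2.
Stack B: need g' = 2⊕3 = 1. Options: 23−1→G=3, 23−4→G=3, 23−7→G=0, 23−8→G=1. Hits: 1.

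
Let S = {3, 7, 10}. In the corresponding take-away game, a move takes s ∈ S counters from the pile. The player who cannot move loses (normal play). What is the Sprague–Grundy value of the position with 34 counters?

G(0) = 0
G(1) = mex{} = 0
G(2) = mex{} = 0
G(3) = mex{0} = 1
G(4) = mex{0} = 1
G(5) = mex{0} = 1
G(6) = mex{1} = 0
G(7) = mex{1,0} = 2
G(8) = mex{1,0} = 2
G(9) = mex{0,0} = 1
G(10) = mex{2,1,0} = 3
G(11) = mex{2,1,0} = 3
G(12) = mex{1,1,0} = 2
G(13) = mex{3,0,1} = 2
G(14) = mex{3,2,1} = 0
G(15) = mex{2,2,1} = 0
G(16) = mex{2,1,0} = 3
G(17) = mex{0,3,2} = 1
G(18) = mex{0,3,2} = 1
G(19) = mex{3,2,1} = 0
G(20) = mex{1,2,3} = 0
G(21) = mex{1,0,3} = 2
G(22) = mex{0,0,2} = 1
G(23) = mex{0,3,2} = 1
G(24) = mex{2,1,0} = 3
G(25) = mex{1,1,0} = 2
G(26) = mex{1,0,3} = 2
G(27) = mex{3,0,1} = 2
G(28) = mex{2,2,1} = 0
G(29) = mex{2,1,0} = 3
G(30) = mex{2,1,0} = 3
G(31) = mex{0,3,2} = 1
G(32) = mex{3,2,1} = 0
G(33) = mex{3,2,1} = 0
G(34) = mex{1,2,3} = 0

0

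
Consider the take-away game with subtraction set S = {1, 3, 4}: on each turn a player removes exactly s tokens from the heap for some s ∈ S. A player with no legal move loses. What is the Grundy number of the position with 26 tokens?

n :  0  1  2  3  4  5  6  7  8  9 10 11 12 13 14 15 16 17 18 19 20 21 22 23 24 25 26
G :  0  1  0  1  2  3  2  0  1  0  1  2  3  2  0  1  0  1  2  3  2  0  1  0  1  2  3

3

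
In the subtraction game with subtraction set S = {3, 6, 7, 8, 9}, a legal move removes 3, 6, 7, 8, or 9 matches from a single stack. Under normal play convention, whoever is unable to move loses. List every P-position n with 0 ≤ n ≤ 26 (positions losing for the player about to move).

0, 1, 2, 12, 13, 14, 24, 25, 26

n :  0  1  2  3  4  5  6  7  8  9 10 11 12 13 14 15 16 17 18 19 20 21 22 23 24 25 26
G :  0  0  0  1  1  1  2  2  2  3  3  3  0  0  0  1  1  1  2  2  2  3  3  3  0  0  0
P-positions are exactly the n with G(n) = 0.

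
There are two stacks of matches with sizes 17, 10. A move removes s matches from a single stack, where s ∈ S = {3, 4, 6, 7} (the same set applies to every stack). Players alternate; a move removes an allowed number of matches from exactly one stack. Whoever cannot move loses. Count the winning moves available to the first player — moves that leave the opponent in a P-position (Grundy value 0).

4

All stacks use S = {3, 4, 6, 7}:
n :  0  1  2  3  4  5  6  7  8  9 10 11 12 13 14 15 16 17
G :  0  0  0  1  1  1  2  2  2  3  0  0  0  1  1  1  2  2
Stack A: G(17) = 2.
Stack B: G(10) = 0.
Combined Grundy value = 2 ⊕ 0 = 2.
A winning move leaves total XOR = 0, i.e. changes one component's Grundy value g to g ⊕ X where X is the current total.
Stack A: need g' = 2⊕2 = 0. Options: 17−3→G=1, 17−4→G=1, 17−6→G=0, 17−7→G=0. Hits: 2.
Stack B: need g' = 0⊕2 = 2. Options: 10−3→G=2, 10−4→G=2, 10−6→G=1, 10−7→G=1. Hits: 2.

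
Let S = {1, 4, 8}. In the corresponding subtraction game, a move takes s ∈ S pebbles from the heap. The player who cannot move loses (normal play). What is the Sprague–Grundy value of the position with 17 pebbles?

G(0) = 0
G(1) = mex{0} = 1
G(2) = mex{1} = 0
G(3) = mex{0} = 1
G(4) = mex{1,0} = 2
G(5) = mex{2,1} = 0
G(6) = mex{0,0} = 1
G(7) = mex{1,1} = 0
G(8) = mex{0,2,0} = 1
G(9) = mex{1,0,1} = 2
G(10) = mex{2,1,0} = 3
G(11) = mex{3,0,1} = 2
G(12) = mex{2,1,2} = 0
G(13) = mex{0,2,0} = 1
G(14) = mex{1,3,1} = 0
G(15) = mex{0,2,0} = 1
G(16) = mex{1,0,1} = 2
G(17) = mex{2,1,2} = 0

0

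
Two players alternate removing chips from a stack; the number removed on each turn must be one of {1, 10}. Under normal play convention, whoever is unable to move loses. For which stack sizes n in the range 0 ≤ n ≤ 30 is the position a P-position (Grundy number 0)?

0, 2, 4, 6, 8, 11, 13, 15, 17, 19, 22, 24, 26, 28, 30

n :  0  1  2  3  4  5  6  7  8  9 10 11 12 13 14 15 16 17 18 19 20 21 22 23 24 25 26 27 28 29 30
G :  0  1  0  1  0  1  0  1  0  1  2  0  1  0  1  0  1  0  1  0  1  2  0  1  0  1  0  1  0  1  0
P-positions are exactly the n with G(n) = 0.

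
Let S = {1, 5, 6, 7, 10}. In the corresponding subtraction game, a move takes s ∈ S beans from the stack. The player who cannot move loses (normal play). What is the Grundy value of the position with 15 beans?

n :  0  1  2  3  4  5  6  7  8  9 10 11 12 13 14 15
G :  0  1  0  1  0  1  2  3  2  3  2  3  4  0  1  0

0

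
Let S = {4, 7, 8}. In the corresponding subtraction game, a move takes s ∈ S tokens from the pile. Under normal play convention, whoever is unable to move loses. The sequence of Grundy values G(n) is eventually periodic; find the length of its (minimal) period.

n :  0  1  2  3  4  5  6  7  8  9 10 11 12 13 14 15 16 17 18 19 20 21 22 23 24 25
G :  0  0  0  0  1  1  1  1  2  2  2  2  0  0  0  0  1  1  1  1  2  2  2  2  0  0
G(n+12) = G(n) holds for n = 0,…,7 (a full window of length max(S) = 8), so the sequence is purely periodic with period 12.

12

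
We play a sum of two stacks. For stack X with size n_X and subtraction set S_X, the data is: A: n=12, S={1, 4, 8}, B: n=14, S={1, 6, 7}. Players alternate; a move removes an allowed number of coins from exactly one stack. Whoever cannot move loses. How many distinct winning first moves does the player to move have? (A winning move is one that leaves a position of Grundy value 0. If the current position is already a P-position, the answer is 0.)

0

Stack A, S = {1, 4, 8}:
n :  0  1  2  3  4  5  6  7  8  9 10 11 12
G :  0  1  0  1  2  0  1  0  1  2  3  2  0
G_A(12) = 0.
Stack B, S = {1, 6, 7}:
G(0) = 0
G(1) = mex{0} = 1
G(2) = mex{1} = 0
G(3) = mex{0} = 1
G(4) = mex{1} = 0
G(5) = mex{0} = 1
G(6) = mex{1,0} = 2
G(7) = mex{2,1,0} = 3
G(8) = mex{3,0,1} = 2
G(9) = mex{2,1,0} = 3
G(10) = mex{3,0,1} = 2
G(11) = mex{2,1,0} = 3
G(12) = mex{3,2,1} = 0
G(13) = mex{0,3,2} = 1
G(14) = mex{1,2,3} = 0
G_B(14) = 0.
Combined Grundy value = 0 ⊕ 0 = 0.
A winning move leaves total XOR = 0, i.e. changes one component's Grundy value g to g ⊕ X where X is the current total.
Stack A: target g' = 0⊕0 = 0, but every legal move changes the Grundy value (mex property), so 0 moves.
Stack B: target g' = 0⊕0 = 0, but every legal move changes the Grundy value (mex property), so 0 moves.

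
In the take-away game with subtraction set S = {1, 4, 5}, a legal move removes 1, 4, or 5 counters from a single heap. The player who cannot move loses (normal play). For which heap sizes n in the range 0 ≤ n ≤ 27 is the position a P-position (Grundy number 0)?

n :  0  1  2  3  4  5  6  7  8  9 10 11 12 13 14 15 16 17 18 19 20 21 22 23 24 25 26 27
G :  0  1  0  1  2  3  2  3  0  1  0  1  2  3  2  3  0  1  0  1  2  3  2  3  0  1  0  1
P-positions are exactly the n with G(n) = 0.

0, 2, 8, 10, 16, 18, 24, 26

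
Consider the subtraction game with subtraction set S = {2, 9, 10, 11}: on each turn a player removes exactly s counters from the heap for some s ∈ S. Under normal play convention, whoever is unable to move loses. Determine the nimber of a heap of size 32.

2

n :  0  1  2  3  4  5  6  7  8  9 10 11 12 13 14 15 16 17 18 19 20 21 22 23 24 25 26 27 28 29 30 31 32
G :  0  0  1  1  0  0  1  1  0  2  1  3  2  2  3  3  2  2  3  3  0  0  1  1  0  0  1  1  0  2  1  3  2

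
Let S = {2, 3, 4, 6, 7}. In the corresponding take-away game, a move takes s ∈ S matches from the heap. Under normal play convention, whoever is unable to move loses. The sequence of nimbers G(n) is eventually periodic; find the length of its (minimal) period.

9

G(0) = 0
G(1) = mex{} = 0
G(2) = mex{0} = 1
G(3) = mex{0,0} = 1
G(4) = mex{1,0,0} = 2
G(5) = mex{1,1,0} = 2
G(6) = mex{2,1,1,0} = 3
G(7) = mex{2,2,1,0,0} = 3
G(8) = mex{3,2,2,1,0} = 4
G(9) = mex{3,3,2,1,1} = 0
G(10) = mex{4,3,3,2,1} = 0
G(11) = mex{0,4,3,2,2} = 1
G(12) = mex{0,0,4,3,2} = 1
G(13) = mex{1,0,0,3,3} = 2
G(14) = mex{1,1,0,4,3} = 2
G(15) = mex{2,1,1,0,4} = 3
G(16) = mex{2,2,1,0,0} = 3
G(17) = mex{3,2,2,1,0} = 4
G(18) = mex{3,3,2,1,1} = 0
G(19) = mex{4,3,3,2,1} = 0
G(n+9) = G(n) holds for n = 0,…,6 (a full window of length max(S) = 7), so the sequence is purely periodic with period 9.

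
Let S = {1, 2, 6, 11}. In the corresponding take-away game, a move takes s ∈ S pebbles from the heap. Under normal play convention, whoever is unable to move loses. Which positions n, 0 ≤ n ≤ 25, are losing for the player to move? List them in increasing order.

G(0) = 0
G(1) = mex{0} = 1
G(2) = mex{1,0} = 2
G(3) = mex{2,1} = 0
G(4) = mex{0,2} = 1
G(5) = mex{1,0} = 2
G(6) = mex{2,1,0} = 3
G(7) = mex{3,2,1} = 0
G(8) = mex{0,3,2} = 1
G(9) = mex{1,0,0} = 2
G(10) = mex{2,1,1} = 0
G(11) = mex{0,2,2,0} = 1
G(12) = mex{1,0,3,1} = 2
G(13) = mex{2,1,0,2} = 3
G(14) = mex{3,2,1,0} = 4
G(15) = mex{4,3,2,1} = 0
G(16) = mex{0,4,0,2} = 1
G(17) = mex{1,0,1,3} = 2
G(18) = mex{2,1,2,0} = 3
G(19) = mex{3,2,3,1} = 0
G(20) = mex{0,3,4,2} = 1
G(21) = mex{1,0,0,0} = 2
G(22) = mex{2,1,1,1} = 0
G(23) = mex{0,2,2,2} = 1
G(24) = mex{1,0,3,3} = 2
G(25) = mex{2,1,0,4} = 3
P-positions are exactly the n with G(n) = 0.

0, 3, 7, 10, 15, 19, 22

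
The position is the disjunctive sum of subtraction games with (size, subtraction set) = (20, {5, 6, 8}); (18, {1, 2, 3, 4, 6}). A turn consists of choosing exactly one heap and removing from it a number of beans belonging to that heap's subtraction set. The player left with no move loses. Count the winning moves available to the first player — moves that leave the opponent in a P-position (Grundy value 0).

Heap A, S = {5, 6, 8}:
n :  0  1  2  3  4  5  6  7  8  9 10 11 12 13 14 15 16 17 18 19 20
G :  0  0  0  0  0  1  1  1  1  1  2  2  2  0  0  0  0  0  1  1  1
G_A(20) = 1.
Heap B, S = {1, 2, 3, 4, 6}:
G(0) = 0
G(1) = mex{0} = 1
G(2) = mex{1,0} = 2
G(3) = mex{2,1,0} = 3
G(4) = mex{3,2,1,0} = 4
G(5) = mex{4,3,2,1} = 0
G(6) = mex{0,4,3,2,0} = 1
G(7) = mex{1,0,4,3,1} = 2
G(8) = mex{2,1,0,4,2} = 3
G(9) = mex{3,2,1,0,3} = 4
G(10) = mex{4,3,2,1,4} = 0
G(11) = mex{0,4,3,2,0} = 1
G(12) = mex{1,0,4,3,1} = 2
G(13) = mex{2,1,0,4,2} = 3
G(14) = mex{3,2,1,0,3} = 4
G(15) = mex{4,3,2,1,4} = 0
G(16) = mex{0,4,3,2,0} = 1
G(17) = mex{1,0,4,3,1} = 2
G(18) = mex{2,1,0,4,2} = 3
G_B(18) = 3.
Combined Grundy value = 1 ⊕ 3 = 2.
A winning move leaves total XOR = 0, i.e. changes one component's Grundy value g to g ⊕ X where X is the current total.
Heap A: need g' = 1⊕2 = 3. Options: 20−5→G=0, 20−6→G=0, 20−8→G=2. Hits: 0.
Heap B: need g' = 3⊕2 = 1. Options: 18−1→G=2, 18−2→G=1, 18−3→G=0, 18−4→G=4, 18−6→G=2. Hits: 1.

1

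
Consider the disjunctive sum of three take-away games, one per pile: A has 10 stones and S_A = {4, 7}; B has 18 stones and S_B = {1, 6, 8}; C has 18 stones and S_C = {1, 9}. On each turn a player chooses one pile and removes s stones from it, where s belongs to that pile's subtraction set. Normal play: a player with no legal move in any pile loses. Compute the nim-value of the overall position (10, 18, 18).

Pile A, S = {4, 7}:
n :  0  1  2  3  4  5  6  7  8  9 10
G :  0  0  0  0  1  1  1  1  2  2  2
G_A(10) = 2.
Pile B, S = {1, 6, 8}:
G(0) = 0
G(1) = mex{0} = 1
G(2) = mex{1} = 0
G(3) = mex{0} = 1
G(4) = mex{1} = 0
G(5) = mex{0} = 1
G(6) = mex{1,0} = 2
G(7) = mex{2,1} = 0
G(8) = mex{0,0,0} = 1
G(9) = mex{1,1,1} = 0
G(10) = mex{0,0,0} = 1
G(11) = mex{1,1,1} = 0
G(12) = mex{0,2,0} = 1
G(13) = mex{1,0,1} = 2
G(14) = mex{2,1,2} = 0
G(15) = mex{0,0,0} = 1
G(16) = mex{1,1,1} = 0
G(17) = mex{0,0,0} = 1
G(18) = mex{1,1,1} = 0
G_B(18) = 0.
Pile C, S = {1, 9}:
n :  0  1  2  3  4  5  6  7  8  9 10 11 12 13 14 15 16 17 18
G :  0  1  0  1  0  1  0  1  0  1  0  1  0  1  0  1  0  1  0
G_C(18) = 0.
Combined Grundy value = 2 ⊕ 0 ⊕ 0 = 2.

2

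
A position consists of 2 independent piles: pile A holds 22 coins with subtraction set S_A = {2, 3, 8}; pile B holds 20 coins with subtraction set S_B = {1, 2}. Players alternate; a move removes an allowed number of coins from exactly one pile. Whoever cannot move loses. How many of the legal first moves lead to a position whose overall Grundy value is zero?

Pile A, S = {2, 3, 8}:
n :  0  1  2  3  4  5  6  7  8  9 10 11 12 13 14 15 16 17 18 19 20 21 22
G :  0  0  1  1  2  0  0  1  1  2  0  0  1  1  2  0  0  1  1  2  0  0  1
G_A(22) = 1.
Pile B, S = {1, 2}:
G(0) = 0
G(1) = mex{0} = 1
G(2) = mex{1,0} = 2
G(3) = mex{2,1} = 0
G(4) = mex{0,2} = 1
G(5) = mex{1,0} = 2
G(6) = mex{2,1} = 0
G(7) = mex{0,2} = 1
G(8) = mex{1,0} = 2
G(9) = mex{2,1} = 0
G(10) = mex{0,2} = 1
G(11) = mex{1,0} = 2
G(12) = mex{2,1} = 0
G(13) = mex{0,2} = 1
G(14) = mex{1,0} = 2
G(15) = mex{2,1} = 0
G(16) = mex{0,2} = 1
G(17) = mex{1,0} = 2
G(18) = mex{2,1} = 0
G(19) = mex{0,2} = 1
G(20) = mex{1,0} = 2
G_B(20) = 2.
Combined Grundy value = 1 ⊕ 2 = 3.
A winning move leaves total XOR = 0, i.e. changes one component's Grundy value g to g ⊕ X where X is the current total.
Pile A: need g' = 1⊕3 = 2. Options: 22−2→G=0, 22−3→G=2, 22−8→G=2. Hits: 2.
Pile B: need g' = 2⊕3 = 1. Options: 20−1→G=1, 20−2→G=0. Hits: 1.

3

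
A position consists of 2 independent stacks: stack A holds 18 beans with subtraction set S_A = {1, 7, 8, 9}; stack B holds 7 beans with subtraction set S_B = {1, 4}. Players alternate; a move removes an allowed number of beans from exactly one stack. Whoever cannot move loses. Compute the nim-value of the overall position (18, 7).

Stack A, S = {1, 7, 8, 9}:
G(0) = 0
G(1) = mex{0} = 1
G(2) = mex{1} = 0
G(3) = mex{0} = 1
G(4) = mex{1} = 0
G(5) = mex{0} = 1
G(6) = mex{1} = 0
G(7) = mex{0,0} = 1
G(8) = mex{1,1,0} = 2
G(9) = mex{2,0,1,0} = 3
G(10) = mex{3,1,0,1} = 2
G(11) = mex{2,0,1,0} = 3
G(12) = mex{3,1,0,1} = 2
G(13) = mex{2,0,1,0} = 3
G(14) = mex{3,1,0,1} = 2
G(15) = mex{2,2,1,0} = 3
G(16) = mex{3,3,2,1} = 0
G(17) = mex{0,2,3,2} = 1
G(18) = mex{1,3,2,3} = 0
G_A(18) = 0.
Stack B, S = {1, 4}:
n : 0 1 2 3 4 5 6 7
G : 0 1 0 1 2 0 1 0
G_B(7) = 0.
Combined Grundy value = 0 ⊕ 0 = 0.

0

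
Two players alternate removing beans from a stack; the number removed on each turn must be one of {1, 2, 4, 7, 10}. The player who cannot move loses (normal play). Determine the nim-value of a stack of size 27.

0

G(0) = 0
G(1) = mex{0} = 1
G(2) = mex{1,0} = 2
G(3) = mex{2,1} = 0
G(4) = mex{0,2,0} = 1
G(5) = mex{1,0,1} = 2
G(6) = mex{2,1,2} = 0
G(7) = mex{0,2,0,0} = 1
G(8) = mex{1,0,1,1} = 2
G(9) = mex{2,1,2,2} = 0
G(10) = mex{0,2,0,0,0} = 1
G(11) = mex{1,0,1,1,1} = 2
G(12) = mex{2,1,2,2,2} = 0
G(13) = mex{0,2,0,0,0} = 1
G(14) = mex{1,0,1,1,1} = 2
G(15) = mex{2,1,2,2,2} = 0
G(16) = mex{0,2,0,0,0} = 1
G(17) = mex{1,0,1,1,1} = 2
G(18) = mex{2,1,2,2,2} = 0
G(19) = mex{0,2,0,0,0} = 1
G(20) = mex{1,0,1,1,1} = 2
G(21) = mex{2,1,2,2,2} = 0
G(22) = mex{0,2,0,0,0} = 1
G(23) = mex{1,0,1,1,1} = 2
G(24) = mex{2,1,2,2,2} = 0
G(25) = mex{0,2,0,0,0} = 1
G(26) = mex{1,0,1,1,1} = 2
G(27) = mex{2,1,2,2,2} = 0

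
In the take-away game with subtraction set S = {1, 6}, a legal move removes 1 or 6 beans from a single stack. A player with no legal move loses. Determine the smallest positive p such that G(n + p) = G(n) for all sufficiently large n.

7

n :  0  1  2  3  4  5  6  7  8  9 10 11 12 13 14 15
G :  0  1  0  1  0  1  2  0  1  0  1  0  1  2  0  1
G(n+7) = G(n) holds for n = 0,…,5 (a full window of length max(S) = 6), so the sequence is purely periodic with period 7.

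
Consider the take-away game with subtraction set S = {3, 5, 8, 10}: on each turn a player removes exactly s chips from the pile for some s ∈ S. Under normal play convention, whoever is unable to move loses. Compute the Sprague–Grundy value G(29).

1

G(0) = 0
G(1) = mex{} = 0
G(2) = mex{} = 0
G(3) = mex{0} = 1
G(4) = mex{0} = 1
G(5) = mex{0,0} = 1
G(6) = mex{1,0} = 2
G(7) = mex{1,0} = 2
G(8) = mex{1,1,0} = 2
G(9) = mex{2,1,0} = 3
G(10) = mex{2,1,0,0} = 3
G(11) = mex{2,2,1,0} = 3
G(12) = mex{3,2,1,0} = 4
G(13) = mex{3,2,1,1} = 0
G(14) = mex{3,3,2,1} = 0
G(15) = mex{4,3,2,1} = 0
G(16) = mex{0,3,2,2} = 1
G(17) = mex{0,4,3,2} = 1
G(18) = mex{0,0,3,2} = 1
G(19) = mex{1,0,3,3} = 2
G(20) = mex{1,0,4,3} = 2
G(21) = mex{1,1,0,3} = 2
G(22) = mex{2,1,0,4} = 3
G(23) = mex{2,1,0,0} = 3
G(24) = mex{2,2,1,0} = 3
G(25) = mex{3,2,1,0} = 4
G(26) = mex{3,2,1,1} = 0
G(27) = mex{3,3,2,1} = 0
G(28) = mex{4,3,2,1} = 0
G(29) = mex{0,3,2,2} = 1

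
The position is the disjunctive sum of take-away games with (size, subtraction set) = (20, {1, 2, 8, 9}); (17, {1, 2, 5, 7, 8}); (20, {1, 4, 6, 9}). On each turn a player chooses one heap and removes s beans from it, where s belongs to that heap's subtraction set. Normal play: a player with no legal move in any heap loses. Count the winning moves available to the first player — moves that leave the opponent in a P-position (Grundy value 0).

Heap A, S = {1, 2, 8, 9}:
G(0) = 0
G(1) = mex{0} = 1
G(2) = mex{1,0} = 2
G(3) = mex{2,1} = 0
G(4) = mex{0,2} = 1
G(5) = mex{1,0} = 2
G(6) = mex{2,1} = 0
G(7) = mex{0,2} = 1
G(8) = mex{1,0,0} = 2
G(9) = mex{2,1,1,0} = 3
G(10) = mex{3,2,2,1} = 0
G(11) = mex{0,3,0,2} = 1
G(12) = mex{1,0,1,0} = 2
G(13) = mex{2,1,2,1} = 0
G(14) = mex{0,2,0,2} = 1
G(15) = mex{1,0,1,0} = 2
G(16) = mex{2,1,2,1} = 0
G(17) = mex{0,2,3,2} = 1
G(18) = mex{1,0,0,3} = 2
G(19) = mex{2,1,1,0} = 3
G(20) = mex{3,2,2,1} = 0
G_A(20) = 0.
Heap B, S = {1, 2, 5, 7, 8}:
G(0) = 0
G(1) = mex{0} = 1
G(2) = mex{1,0} = 2
G(3) = mex{2,1} = 0
G(4) = mex{0,2} = 1
G(5) = mex{1,0,0} = 2
G(6) = mex{2,1,1} = 0
G(7) = mex{0,2,2,0} = 1
G(8) = mex{1,0,0,1,0} = 2
G(9) = mex{2,1,1,2,1} = 0
G(10) = mex{0,2,2,0,2} = 1
G(11) = mex{1,0,0,1,0} = 2
G(12) = mex{2,1,1,2,1} = 0
G(13) = mex{0,2,2,0,2} = 1
G(14) = mex{1,0,0,1,0} = 2
G(15) = mex{2,1,1,2,1} = 0
G(16) = mex{0,2,2,0,2} = 1
G(17) = mex{1,0,0,1,0} = 2
G_B(17) = 2.
Heap C, S = {1, 4, 6, 9}:
G(0) = 0
G(1) = mex{0} = 1
G(2) = mex{1} = 0
G(3) = mex{0} = 1
G(4) = mex{1,0} = 2
G(5) = mex{2,1} = 0
G(6) = mex{0,0,0} = 1
G(7) = mex{1,1,1} = 0
G(8) = mex{0,2,0} = 1
G(9) = mex{1,0,1,0} = 2
G(10) = mex{2,1,2,1} = 0
G(11) = mex{0,0,0,0} = 1
G(12) = mex{1,1,1,1} = 0
G(13) = mex{0,2,0,2} = 1
G(14) = mex{1,0,1,0} = 2
G(15) = mex{2,1,2,1} = 0
G(16) = mex{0,0,0,0} = 1
G(17) = mex{1,1,1,1} = 0
G(18) = mex{0,2,0,2} = 1
G(19) = mex{1,0,1,0} = 2
G(20) = mex{2,1,2,1} = 0
G_C(20) = 0.
Combined Grundy value = 0 ⊕ 2 ⊕ 0 = 2.
A winning move leaves total XOR = 0, i.e. changes one component's Grundy value g to g ⊕ X where X is the current total.
Heap A: need g' = 0⊕2 = 2. Options: 20−1→G=3, 20−2→G=2, 20−8→G=2, 20−9→G=1. Hits: 2.
Heap B: need g' = 2⊕2 = 0. Options: 17−1→G=1, 17−2→G=0, 17−5→G=0, 17−7→G=1, 17−8→G=0. Hits: 3.
Heap C: need g' = 0⊕2 = 2. Options: 20−1→G=2, 20−4→G=1, 20−6→G=2, 20−9→G=1. Hits: 2.

7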